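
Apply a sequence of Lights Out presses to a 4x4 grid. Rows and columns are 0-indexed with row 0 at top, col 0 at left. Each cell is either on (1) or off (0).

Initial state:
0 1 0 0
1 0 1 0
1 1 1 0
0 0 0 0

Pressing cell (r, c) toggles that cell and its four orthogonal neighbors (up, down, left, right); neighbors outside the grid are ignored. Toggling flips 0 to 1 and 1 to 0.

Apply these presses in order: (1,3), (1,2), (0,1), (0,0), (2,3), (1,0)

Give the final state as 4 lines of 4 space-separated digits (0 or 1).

Answer: 1 1 0 1
1 1 1 1
0 1 1 0
0 0 0 1

Derivation:
After press 1 at (1,3):
0 1 0 1
1 0 0 1
1 1 1 1
0 0 0 0

After press 2 at (1,2):
0 1 1 1
1 1 1 0
1 1 0 1
0 0 0 0

After press 3 at (0,1):
1 0 0 1
1 0 1 0
1 1 0 1
0 0 0 0

After press 4 at (0,0):
0 1 0 1
0 0 1 0
1 1 0 1
0 0 0 0

After press 5 at (2,3):
0 1 0 1
0 0 1 1
1 1 1 0
0 0 0 1

After press 6 at (1,0):
1 1 0 1
1 1 1 1
0 1 1 0
0 0 0 1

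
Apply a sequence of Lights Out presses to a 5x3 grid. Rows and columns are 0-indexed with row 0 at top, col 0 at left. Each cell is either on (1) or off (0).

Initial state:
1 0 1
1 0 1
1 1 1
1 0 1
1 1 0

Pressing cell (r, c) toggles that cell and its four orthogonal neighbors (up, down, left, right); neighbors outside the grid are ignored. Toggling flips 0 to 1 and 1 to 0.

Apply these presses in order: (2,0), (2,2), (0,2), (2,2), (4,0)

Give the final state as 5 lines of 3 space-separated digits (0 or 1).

Answer: 1 1 0
0 0 0
0 0 1
1 0 1
0 0 0

Derivation:
After press 1 at (2,0):
1 0 1
0 0 1
0 0 1
0 0 1
1 1 0

After press 2 at (2,2):
1 0 1
0 0 0
0 1 0
0 0 0
1 1 0

After press 3 at (0,2):
1 1 0
0 0 1
0 1 0
0 0 0
1 1 0

After press 4 at (2,2):
1 1 0
0 0 0
0 0 1
0 0 1
1 1 0

After press 5 at (4,0):
1 1 0
0 0 0
0 0 1
1 0 1
0 0 0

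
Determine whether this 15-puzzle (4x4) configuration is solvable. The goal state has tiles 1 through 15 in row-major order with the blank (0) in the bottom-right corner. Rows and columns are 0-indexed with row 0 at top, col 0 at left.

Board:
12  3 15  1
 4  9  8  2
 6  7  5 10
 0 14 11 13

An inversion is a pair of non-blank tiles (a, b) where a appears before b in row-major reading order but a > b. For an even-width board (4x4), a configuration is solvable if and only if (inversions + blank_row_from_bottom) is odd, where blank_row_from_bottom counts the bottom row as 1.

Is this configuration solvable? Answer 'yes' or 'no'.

Inversions: 39
Blank is in row 3 (0-indexed from top), which is row 1 counting from the bottom (bottom = 1).
39 + 1 = 40, which is even, so the puzzle is not solvable.

Answer: no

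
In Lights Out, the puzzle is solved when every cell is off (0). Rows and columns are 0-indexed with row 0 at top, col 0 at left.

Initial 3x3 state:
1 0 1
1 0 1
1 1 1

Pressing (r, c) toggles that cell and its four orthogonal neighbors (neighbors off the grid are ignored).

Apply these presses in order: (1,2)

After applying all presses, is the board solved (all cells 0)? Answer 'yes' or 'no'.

After press 1 at (1,2):
1 0 0
1 1 0
1 1 0

Lights still on: 5

Answer: no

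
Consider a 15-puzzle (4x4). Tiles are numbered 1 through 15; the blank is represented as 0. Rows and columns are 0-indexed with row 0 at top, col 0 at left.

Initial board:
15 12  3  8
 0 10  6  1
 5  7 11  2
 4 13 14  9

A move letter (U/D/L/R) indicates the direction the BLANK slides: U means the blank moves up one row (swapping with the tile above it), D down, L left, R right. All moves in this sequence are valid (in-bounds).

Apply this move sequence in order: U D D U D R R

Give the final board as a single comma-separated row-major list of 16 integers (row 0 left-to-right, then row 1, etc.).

After move 1 (U):
 0 12  3  8
15 10  6  1
 5  7 11  2
 4 13 14  9

After move 2 (D):
15 12  3  8
 0 10  6  1
 5  7 11  2
 4 13 14  9

After move 3 (D):
15 12  3  8
 5 10  6  1
 0  7 11  2
 4 13 14  9

After move 4 (U):
15 12  3  8
 0 10  6  1
 5  7 11  2
 4 13 14  9

After move 5 (D):
15 12  3  8
 5 10  6  1
 0  7 11  2
 4 13 14  9

After move 6 (R):
15 12  3  8
 5 10  6  1
 7  0 11  2
 4 13 14  9

After move 7 (R):
15 12  3  8
 5 10  6  1
 7 11  0  2
 4 13 14  9

Answer: 15, 12, 3, 8, 5, 10, 6, 1, 7, 11, 0, 2, 4, 13, 14, 9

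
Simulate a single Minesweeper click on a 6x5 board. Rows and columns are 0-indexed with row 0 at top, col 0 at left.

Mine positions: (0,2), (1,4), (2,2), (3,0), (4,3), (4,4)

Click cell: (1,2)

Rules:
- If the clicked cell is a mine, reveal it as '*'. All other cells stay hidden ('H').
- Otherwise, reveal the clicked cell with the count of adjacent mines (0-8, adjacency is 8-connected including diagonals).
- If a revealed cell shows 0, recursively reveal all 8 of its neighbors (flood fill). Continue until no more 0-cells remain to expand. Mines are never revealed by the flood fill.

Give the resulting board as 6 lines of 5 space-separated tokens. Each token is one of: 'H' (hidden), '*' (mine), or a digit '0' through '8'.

H H H H H
H H 2 H H
H H H H H
H H H H H
H H H H H
H H H H H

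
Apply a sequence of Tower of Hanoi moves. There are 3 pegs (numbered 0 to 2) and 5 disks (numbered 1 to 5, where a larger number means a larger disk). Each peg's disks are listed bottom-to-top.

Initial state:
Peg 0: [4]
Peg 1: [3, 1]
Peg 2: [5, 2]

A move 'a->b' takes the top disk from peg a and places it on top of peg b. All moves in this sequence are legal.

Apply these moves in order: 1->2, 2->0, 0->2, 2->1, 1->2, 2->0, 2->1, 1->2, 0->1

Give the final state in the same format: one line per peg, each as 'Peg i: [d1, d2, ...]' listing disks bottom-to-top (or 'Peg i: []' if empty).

Answer: Peg 0: [4]
Peg 1: [3, 1]
Peg 2: [5, 2]

Derivation:
After move 1 (1->2):
Peg 0: [4]
Peg 1: [3]
Peg 2: [5, 2, 1]

After move 2 (2->0):
Peg 0: [4, 1]
Peg 1: [3]
Peg 2: [5, 2]

After move 3 (0->2):
Peg 0: [4]
Peg 1: [3]
Peg 2: [5, 2, 1]

After move 4 (2->1):
Peg 0: [4]
Peg 1: [3, 1]
Peg 2: [5, 2]

After move 5 (1->2):
Peg 0: [4]
Peg 1: [3]
Peg 2: [5, 2, 1]

After move 6 (2->0):
Peg 0: [4, 1]
Peg 1: [3]
Peg 2: [5, 2]

After move 7 (2->1):
Peg 0: [4, 1]
Peg 1: [3, 2]
Peg 2: [5]

After move 8 (1->2):
Peg 0: [4, 1]
Peg 1: [3]
Peg 2: [5, 2]

After move 9 (0->1):
Peg 0: [4]
Peg 1: [3, 1]
Peg 2: [5, 2]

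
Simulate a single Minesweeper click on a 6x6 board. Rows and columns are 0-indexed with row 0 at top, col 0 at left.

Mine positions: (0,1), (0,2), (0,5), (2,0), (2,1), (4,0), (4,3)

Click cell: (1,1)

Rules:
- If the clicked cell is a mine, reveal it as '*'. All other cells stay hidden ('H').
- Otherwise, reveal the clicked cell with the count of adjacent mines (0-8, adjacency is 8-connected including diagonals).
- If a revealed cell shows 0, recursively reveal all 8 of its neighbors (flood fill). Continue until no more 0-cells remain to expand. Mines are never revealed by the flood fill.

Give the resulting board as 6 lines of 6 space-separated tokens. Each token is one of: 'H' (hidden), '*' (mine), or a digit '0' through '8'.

H H H H H H
H 4 H H H H
H H H H H H
H H H H H H
H H H H H H
H H H H H H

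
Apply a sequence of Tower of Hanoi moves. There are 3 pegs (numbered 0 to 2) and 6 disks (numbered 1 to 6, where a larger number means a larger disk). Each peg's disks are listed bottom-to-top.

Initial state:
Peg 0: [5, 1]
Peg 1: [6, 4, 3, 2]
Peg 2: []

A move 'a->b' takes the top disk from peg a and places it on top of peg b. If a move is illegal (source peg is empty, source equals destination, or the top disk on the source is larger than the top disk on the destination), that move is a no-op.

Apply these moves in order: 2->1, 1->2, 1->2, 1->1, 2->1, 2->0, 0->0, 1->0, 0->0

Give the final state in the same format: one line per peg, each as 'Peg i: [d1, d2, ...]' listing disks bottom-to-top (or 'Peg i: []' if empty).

Answer: Peg 0: [5, 1]
Peg 1: [6, 4, 3, 2]
Peg 2: []

Derivation:
After move 1 (2->1):
Peg 0: [5, 1]
Peg 1: [6, 4, 3, 2]
Peg 2: []

After move 2 (1->2):
Peg 0: [5, 1]
Peg 1: [6, 4, 3]
Peg 2: [2]

After move 3 (1->2):
Peg 0: [5, 1]
Peg 1: [6, 4, 3]
Peg 2: [2]

After move 4 (1->1):
Peg 0: [5, 1]
Peg 1: [6, 4, 3]
Peg 2: [2]

After move 5 (2->1):
Peg 0: [5, 1]
Peg 1: [6, 4, 3, 2]
Peg 2: []

After move 6 (2->0):
Peg 0: [5, 1]
Peg 1: [6, 4, 3, 2]
Peg 2: []

After move 7 (0->0):
Peg 0: [5, 1]
Peg 1: [6, 4, 3, 2]
Peg 2: []

After move 8 (1->0):
Peg 0: [5, 1]
Peg 1: [6, 4, 3, 2]
Peg 2: []

After move 9 (0->0):
Peg 0: [5, 1]
Peg 1: [6, 4, 3, 2]
Peg 2: []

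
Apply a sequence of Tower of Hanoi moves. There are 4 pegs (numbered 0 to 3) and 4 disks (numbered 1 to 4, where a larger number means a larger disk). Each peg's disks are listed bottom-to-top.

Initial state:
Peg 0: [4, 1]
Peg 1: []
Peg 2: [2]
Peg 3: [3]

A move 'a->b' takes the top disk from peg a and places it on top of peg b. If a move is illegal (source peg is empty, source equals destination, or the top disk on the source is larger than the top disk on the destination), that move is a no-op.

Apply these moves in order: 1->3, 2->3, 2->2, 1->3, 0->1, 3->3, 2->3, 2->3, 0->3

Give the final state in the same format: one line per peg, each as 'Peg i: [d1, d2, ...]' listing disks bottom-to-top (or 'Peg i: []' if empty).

Answer: Peg 0: [4]
Peg 1: [1]
Peg 2: []
Peg 3: [3, 2]

Derivation:
After move 1 (1->3):
Peg 0: [4, 1]
Peg 1: []
Peg 2: [2]
Peg 3: [3]

After move 2 (2->3):
Peg 0: [4, 1]
Peg 1: []
Peg 2: []
Peg 3: [3, 2]

After move 3 (2->2):
Peg 0: [4, 1]
Peg 1: []
Peg 2: []
Peg 3: [3, 2]

After move 4 (1->3):
Peg 0: [4, 1]
Peg 1: []
Peg 2: []
Peg 3: [3, 2]

After move 5 (0->1):
Peg 0: [4]
Peg 1: [1]
Peg 2: []
Peg 3: [3, 2]

After move 6 (3->3):
Peg 0: [4]
Peg 1: [1]
Peg 2: []
Peg 3: [3, 2]

After move 7 (2->3):
Peg 0: [4]
Peg 1: [1]
Peg 2: []
Peg 3: [3, 2]

After move 8 (2->3):
Peg 0: [4]
Peg 1: [1]
Peg 2: []
Peg 3: [3, 2]

After move 9 (0->3):
Peg 0: [4]
Peg 1: [1]
Peg 2: []
Peg 3: [3, 2]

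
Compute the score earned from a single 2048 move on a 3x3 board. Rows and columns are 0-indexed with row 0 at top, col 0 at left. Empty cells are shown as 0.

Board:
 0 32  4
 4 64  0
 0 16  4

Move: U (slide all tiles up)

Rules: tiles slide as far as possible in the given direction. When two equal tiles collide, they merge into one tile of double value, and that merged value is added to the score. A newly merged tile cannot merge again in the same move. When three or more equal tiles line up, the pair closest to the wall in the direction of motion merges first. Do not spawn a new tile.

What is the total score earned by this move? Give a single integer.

Answer: 8

Derivation:
Slide up:
col 0: [0, 4, 0] -> [4, 0, 0]  score +0 (running 0)
col 1: [32, 64, 16] -> [32, 64, 16]  score +0 (running 0)
col 2: [4, 0, 4] -> [8, 0, 0]  score +8 (running 8)
Board after move:
 4 32  8
 0 64  0
 0 16  0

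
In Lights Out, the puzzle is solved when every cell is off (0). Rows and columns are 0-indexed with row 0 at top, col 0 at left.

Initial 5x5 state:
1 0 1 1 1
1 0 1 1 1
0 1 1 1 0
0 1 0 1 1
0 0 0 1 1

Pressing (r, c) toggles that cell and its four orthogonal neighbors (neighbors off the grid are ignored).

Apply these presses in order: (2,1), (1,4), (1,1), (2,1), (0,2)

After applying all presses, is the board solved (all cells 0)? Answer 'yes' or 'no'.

Answer: no

Derivation:
After press 1 at (2,1):
1 0 1 1 1
1 1 1 1 1
1 0 0 1 0
0 0 0 1 1
0 0 0 1 1

After press 2 at (1,4):
1 0 1 1 0
1 1 1 0 0
1 0 0 1 1
0 0 0 1 1
0 0 0 1 1

After press 3 at (1,1):
1 1 1 1 0
0 0 0 0 0
1 1 0 1 1
0 0 0 1 1
0 0 0 1 1

After press 4 at (2,1):
1 1 1 1 0
0 1 0 0 0
0 0 1 1 1
0 1 0 1 1
0 0 0 1 1

After press 5 at (0,2):
1 0 0 0 0
0 1 1 0 0
0 0 1 1 1
0 1 0 1 1
0 0 0 1 1

Lights still on: 11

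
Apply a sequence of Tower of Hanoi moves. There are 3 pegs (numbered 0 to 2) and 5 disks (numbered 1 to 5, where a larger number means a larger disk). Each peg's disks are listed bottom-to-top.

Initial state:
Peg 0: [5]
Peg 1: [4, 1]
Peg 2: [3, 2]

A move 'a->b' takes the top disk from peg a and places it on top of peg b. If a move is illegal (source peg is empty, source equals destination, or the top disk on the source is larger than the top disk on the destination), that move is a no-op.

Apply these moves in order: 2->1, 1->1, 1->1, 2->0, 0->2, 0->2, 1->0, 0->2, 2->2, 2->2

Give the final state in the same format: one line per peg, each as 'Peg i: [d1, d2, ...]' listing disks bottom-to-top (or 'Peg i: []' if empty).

After move 1 (2->1):
Peg 0: [5]
Peg 1: [4, 1]
Peg 2: [3, 2]

After move 2 (1->1):
Peg 0: [5]
Peg 1: [4, 1]
Peg 2: [3, 2]

After move 3 (1->1):
Peg 0: [5]
Peg 1: [4, 1]
Peg 2: [3, 2]

After move 4 (2->0):
Peg 0: [5, 2]
Peg 1: [4, 1]
Peg 2: [3]

After move 5 (0->2):
Peg 0: [5]
Peg 1: [4, 1]
Peg 2: [3, 2]

After move 6 (0->2):
Peg 0: [5]
Peg 1: [4, 1]
Peg 2: [3, 2]

After move 7 (1->0):
Peg 0: [5, 1]
Peg 1: [4]
Peg 2: [3, 2]

After move 8 (0->2):
Peg 0: [5]
Peg 1: [4]
Peg 2: [3, 2, 1]

After move 9 (2->2):
Peg 0: [5]
Peg 1: [4]
Peg 2: [3, 2, 1]

After move 10 (2->2):
Peg 0: [5]
Peg 1: [4]
Peg 2: [3, 2, 1]

Answer: Peg 0: [5]
Peg 1: [4]
Peg 2: [3, 2, 1]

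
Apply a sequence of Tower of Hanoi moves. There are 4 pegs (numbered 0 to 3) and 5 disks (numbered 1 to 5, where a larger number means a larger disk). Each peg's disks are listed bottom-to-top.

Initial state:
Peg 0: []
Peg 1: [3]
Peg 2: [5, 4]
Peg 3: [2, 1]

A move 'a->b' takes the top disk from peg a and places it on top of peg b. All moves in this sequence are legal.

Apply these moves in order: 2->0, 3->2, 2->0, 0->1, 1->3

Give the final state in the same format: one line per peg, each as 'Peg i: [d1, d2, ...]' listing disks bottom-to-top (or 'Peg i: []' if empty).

After move 1 (2->0):
Peg 0: [4]
Peg 1: [3]
Peg 2: [5]
Peg 3: [2, 1]

After move 2 (3->2):
Peg 0: [4]
Peg 1: [3]
Peg 2: [5, 1]
Peg 3: [2]

After move 3 (2->0):
Peg 0: [4, 1]
Peg 1: [3]
Peg 2: [5]
Peg 3: [2]

After move 4 (0->1):
Peg 0: [4]
Peg 1: [3, 1]
Peg 2: [5]
Peg 3: [2]

After move 5 (1->3):
Peg 0: [4]
Peg 1: [3]
Peg 2: [5]
Peg 3: [2, 1]

Answer: Peg 0: [4]
Peg 1: [3]
Peg 2: [5]
Peg 3: [2, 1]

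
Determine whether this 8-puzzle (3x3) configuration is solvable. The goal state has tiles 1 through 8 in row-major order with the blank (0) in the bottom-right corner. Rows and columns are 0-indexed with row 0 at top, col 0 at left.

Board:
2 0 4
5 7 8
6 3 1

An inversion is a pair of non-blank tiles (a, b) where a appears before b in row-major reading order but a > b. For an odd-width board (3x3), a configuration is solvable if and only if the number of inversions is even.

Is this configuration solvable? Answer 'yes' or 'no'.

Answer: yes

Derivation:
Inversions (pairs i<j in row-major order where tile[i] > tile[j] > 0): 14
14 is even, so the puzzle is solvable.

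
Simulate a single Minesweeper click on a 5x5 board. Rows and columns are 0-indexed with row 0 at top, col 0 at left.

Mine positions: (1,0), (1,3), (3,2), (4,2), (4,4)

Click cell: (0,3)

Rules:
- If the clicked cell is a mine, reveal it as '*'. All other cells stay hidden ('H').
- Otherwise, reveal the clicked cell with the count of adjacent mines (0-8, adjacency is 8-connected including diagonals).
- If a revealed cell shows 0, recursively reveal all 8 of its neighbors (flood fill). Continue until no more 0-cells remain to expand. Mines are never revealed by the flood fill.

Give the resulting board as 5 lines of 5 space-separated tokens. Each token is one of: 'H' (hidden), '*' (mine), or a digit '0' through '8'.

H H H 1 H
H H H H H
H H H H H
H H H H H
H H H H H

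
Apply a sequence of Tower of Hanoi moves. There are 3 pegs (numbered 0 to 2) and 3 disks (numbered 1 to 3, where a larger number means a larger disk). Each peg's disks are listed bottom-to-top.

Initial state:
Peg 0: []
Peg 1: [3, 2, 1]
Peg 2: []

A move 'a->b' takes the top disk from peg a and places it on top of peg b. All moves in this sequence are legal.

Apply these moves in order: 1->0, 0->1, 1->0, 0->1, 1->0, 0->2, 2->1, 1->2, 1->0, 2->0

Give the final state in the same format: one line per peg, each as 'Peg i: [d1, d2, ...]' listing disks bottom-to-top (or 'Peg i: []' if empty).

Answer: Peg 0: [2, 1]
Peg 1: [3]
Peg 2: []

Derivation:
After move 1 (1->0):
Peg 0: [1]
Peg 1: [3, 2]
Peg 2: []

After move 2 (0->1):
Peg 0: []
Peg 1: [3, 2, 1]
Peg 2: []

After move 3 (1->0):
Peg 0: [1]
Peg 1: [3, 2]
Peg 2: []

After move 4 (0->1):
Peg 0: []
Peg 1: [3, 2, 1]
Peg 2: []

After move 5 (1->0):
Peg 0: [1]
Peg 1: [3, 2]
Peg 2: []

After move 6 (0->2):
Peg 0: []
Peg 1: [3, 2]
Peg 2: [1]

After move 7 (2->1):
Peg 0: []
Peg 1: [3, 2, 1]
Peg 2: []

After move 8 (1->2):
Peg 0: []
Peg 1: [3, 2]
Peg 2: [1]

After move 9 (1->0):
Peg 0: [2]
Peg 1: [3]
Peg 2: [1]

After move 10 (2->0):
Peg 0: [2, 1]
Peg 1: [3]
Peg 2: []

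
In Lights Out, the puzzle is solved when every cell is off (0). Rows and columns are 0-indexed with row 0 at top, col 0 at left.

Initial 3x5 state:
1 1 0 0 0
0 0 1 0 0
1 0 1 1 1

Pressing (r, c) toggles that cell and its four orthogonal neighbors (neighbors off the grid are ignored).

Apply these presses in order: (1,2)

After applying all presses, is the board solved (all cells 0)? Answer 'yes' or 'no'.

After press 1 at (1,2):
1 1 1 0 0
0 1 0 1 0
1 0 0 1 1

Lights still on: 8

Answer: no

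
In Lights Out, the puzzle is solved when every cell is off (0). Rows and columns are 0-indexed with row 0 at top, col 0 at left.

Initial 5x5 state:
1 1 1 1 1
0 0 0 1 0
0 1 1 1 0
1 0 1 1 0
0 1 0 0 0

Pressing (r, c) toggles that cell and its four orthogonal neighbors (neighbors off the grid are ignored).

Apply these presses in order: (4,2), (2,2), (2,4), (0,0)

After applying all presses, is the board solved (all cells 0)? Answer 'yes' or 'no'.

After press 1 at (4,2):
1 1 1 1 1
0 0 0 1 0
0 1 1 1 0
1 0 0 1 0
0 0 1 1 0

After press 2 at (2,2):
1 1 1 1 1
0 0 1 1 0
0 0 0 0 0
1 0 1 1 0
0 0 1 1 0

After press 3 at (2,4):
1 1 1 1 1
0 0 1 1 1
0 0 0 1 1
1 0 1 1 1
0 0 1 1 0

After press 4 at (0,0):
0 0 1 1 1
1 0 1 1 1
0 0 0 1 1
1 0 1 1 1
0 0 1 1 0

Lights still on: 15

Answer: no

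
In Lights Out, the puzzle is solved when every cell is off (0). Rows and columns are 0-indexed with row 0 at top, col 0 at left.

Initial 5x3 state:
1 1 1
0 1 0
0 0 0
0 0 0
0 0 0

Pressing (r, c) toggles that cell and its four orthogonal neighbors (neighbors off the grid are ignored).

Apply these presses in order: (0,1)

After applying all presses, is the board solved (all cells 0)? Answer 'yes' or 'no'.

After press 1 at (0,1):
0 0 0
0 0 0
0 0 0
0 0 0
0 0 0

Lights still on: 0

Answer: yes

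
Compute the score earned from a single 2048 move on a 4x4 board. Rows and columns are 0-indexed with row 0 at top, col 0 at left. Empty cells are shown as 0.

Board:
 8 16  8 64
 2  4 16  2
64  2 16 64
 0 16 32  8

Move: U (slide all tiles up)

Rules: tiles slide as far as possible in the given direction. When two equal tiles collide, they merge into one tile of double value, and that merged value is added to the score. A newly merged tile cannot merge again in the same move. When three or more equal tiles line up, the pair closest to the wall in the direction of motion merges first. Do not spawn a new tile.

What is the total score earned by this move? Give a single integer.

Answer: 32

Derivation:
Slide up:
col 0: [8, 2, 64, 0] -> [8, 2, 64, 0]  score +0 (running 0)
col 1: [16, 4, 2, 16] -> [16, 4, 2, 16]  score +0 (running 0)
col 2: [8, 16, 16, 32] -> [8, 32, 32, 0]  score +32 (running 32)
col 3: [64, 2, 64, 8] -> [64, 2, 64, 8]  score +0 (running 32)
Board after move:
 8 16  8 64
 2  4 32  2
64  2 32 64
 0 16  0  8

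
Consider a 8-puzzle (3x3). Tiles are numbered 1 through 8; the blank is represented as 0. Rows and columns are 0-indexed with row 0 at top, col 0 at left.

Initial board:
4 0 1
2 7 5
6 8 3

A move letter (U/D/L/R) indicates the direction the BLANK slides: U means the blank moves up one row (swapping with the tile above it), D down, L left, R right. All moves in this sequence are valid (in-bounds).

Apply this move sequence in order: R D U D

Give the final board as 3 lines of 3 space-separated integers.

Answer: 4 1 5
2 7 0
6 8 3

Derivation:
After move 1 (R):
4 1 0
2 7 5
6 8 3

After move 2 (D):
4 1 5
2 7 0
6 8 3

After move 3 (U):
4 1 0
2 7 5
6 8 3

After move 4 (D):
4 1 5
2 7 0
6 8 3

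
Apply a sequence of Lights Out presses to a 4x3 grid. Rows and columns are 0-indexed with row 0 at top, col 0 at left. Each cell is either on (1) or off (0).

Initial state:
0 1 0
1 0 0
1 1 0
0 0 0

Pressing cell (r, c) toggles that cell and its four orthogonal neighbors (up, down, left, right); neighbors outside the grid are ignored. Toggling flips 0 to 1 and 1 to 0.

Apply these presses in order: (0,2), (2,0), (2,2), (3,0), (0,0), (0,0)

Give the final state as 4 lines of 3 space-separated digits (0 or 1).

After press 1 at (0,2):
0 0 1
1 0 1
1 1 0
0 0 0

After press 2 at (2,0):
0 0 1
0 0 1
0 0 0
1 0 0

After press 3 at (2,2):
0 0 1
0 0 0
0 1 1
1 0 1

After press 4 at (3,0):
0 0 1
0 0 0
1 1 1
0 1 1

After press 5 at (0,0):
1 1 1
1 0 0
1 1 1
0 1 1

After press 6 at (0,0):
0 0 1
0 0 0
1 1 1
0 1 1

Answer: 0 0 1
0 0 0
1 1 1
0 1 1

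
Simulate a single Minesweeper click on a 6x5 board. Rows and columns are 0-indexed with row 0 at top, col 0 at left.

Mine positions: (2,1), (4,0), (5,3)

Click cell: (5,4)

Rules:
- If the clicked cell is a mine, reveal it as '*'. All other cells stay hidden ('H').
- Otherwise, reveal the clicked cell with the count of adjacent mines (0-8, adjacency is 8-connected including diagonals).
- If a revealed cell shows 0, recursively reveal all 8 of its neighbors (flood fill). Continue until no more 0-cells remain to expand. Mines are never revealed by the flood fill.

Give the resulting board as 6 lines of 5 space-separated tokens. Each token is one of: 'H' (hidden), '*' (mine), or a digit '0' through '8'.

H H H H H
H H H H H
H H H H H
H H H H H
H H H H H
H H H H 1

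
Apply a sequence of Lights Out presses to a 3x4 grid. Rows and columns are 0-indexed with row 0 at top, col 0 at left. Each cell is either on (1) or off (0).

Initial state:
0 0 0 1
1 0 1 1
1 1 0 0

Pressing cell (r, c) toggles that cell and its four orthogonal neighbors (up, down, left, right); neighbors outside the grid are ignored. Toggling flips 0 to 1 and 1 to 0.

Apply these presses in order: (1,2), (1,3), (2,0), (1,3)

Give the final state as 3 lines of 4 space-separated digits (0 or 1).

After press 1 at (1,2):
0 0 1 1
1 1 0 0
1 1 1 0

After press 2 at (1,3):
0 0 1 0
1 1 1 1
1 1 1 1

After press 3 at (2,0):
0 0 1 0
0 1 1 1
0 0 1 1

After press 4 at (1,3):
0 0 1 1
0 1 0 0
0 0 1 0

Answer: 0 0 1 1
0 1 0 0
0 0 1 0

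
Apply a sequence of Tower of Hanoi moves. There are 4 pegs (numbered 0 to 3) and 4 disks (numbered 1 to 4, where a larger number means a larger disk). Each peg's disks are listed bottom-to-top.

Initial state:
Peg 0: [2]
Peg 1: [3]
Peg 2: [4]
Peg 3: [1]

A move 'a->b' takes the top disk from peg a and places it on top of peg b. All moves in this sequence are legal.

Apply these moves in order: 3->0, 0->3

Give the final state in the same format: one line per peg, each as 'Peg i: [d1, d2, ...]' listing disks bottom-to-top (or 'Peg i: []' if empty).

Answer: Peg 0: [2]
Peg 1: [3]
Peg 2: [4]
Peg 3: [1]

Derivation:
After move 1 (3->0):
Peg 0: [2, 1]
Peg 1: [3]
Peg 2: [4]
Peg 3: []

After move 2 (0->3):
Peg 0: [2]
Peg 1: [3]
Peg 2: [4]
Peg 3: [1]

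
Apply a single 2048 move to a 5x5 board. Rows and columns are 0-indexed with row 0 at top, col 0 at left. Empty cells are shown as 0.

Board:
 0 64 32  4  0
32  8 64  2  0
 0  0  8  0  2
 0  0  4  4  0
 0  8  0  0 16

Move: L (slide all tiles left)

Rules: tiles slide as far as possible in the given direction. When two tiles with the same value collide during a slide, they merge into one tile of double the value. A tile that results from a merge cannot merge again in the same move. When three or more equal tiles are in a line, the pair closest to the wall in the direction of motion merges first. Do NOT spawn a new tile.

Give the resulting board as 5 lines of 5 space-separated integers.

Slide left:
row 0: [0, 64, 32, 4, 0] -> [64, 32, 4, 0, 0]
row 1: [32, 8, 64, 2, 0] -> [32, 8, 64, 2, 0]
row 2: [0, 0, 8, 0, 2] -> [8, 2, 0, 0, 0]
row 3: [0, 0, 4, 4, 0] -> [8, 0, 0, 0, 0]
row 4: [0, 8, 0, 0, 16] -> [8, 16, 0, 0, 0]

Answer: 64 32  4  0  0
32  8 64  2  0
 8  2  0  0  0
 8  0  0  0  0
 8 16  0  0  0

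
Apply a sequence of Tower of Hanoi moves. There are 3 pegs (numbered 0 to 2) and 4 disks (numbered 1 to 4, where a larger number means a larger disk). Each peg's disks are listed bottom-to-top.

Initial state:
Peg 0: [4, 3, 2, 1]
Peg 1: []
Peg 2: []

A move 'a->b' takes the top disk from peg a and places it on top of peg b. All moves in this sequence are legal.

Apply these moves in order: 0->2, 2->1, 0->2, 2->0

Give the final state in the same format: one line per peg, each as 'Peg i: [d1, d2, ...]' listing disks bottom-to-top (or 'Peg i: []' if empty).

After move 1 (0->2):
Peg 0: [4, 3, 2]
Peg 1: []
Peg 2: [1]

After move 2 (2->1):
Peg 0: [4, 3, 2]
Peg 1: [1]
Peg 2: []

After move 3 (0->2):
Peg 0: [4, 3]
Peg 1: [1]
Peg 2: [2]

After move 4 (2->0):
Peg 0: [4, 3, 2]
Peg 1: [1]
Peg 2: []

Answer: Peg 0: [4, 3, 2]
Peg 1: [1]
Peg 2: []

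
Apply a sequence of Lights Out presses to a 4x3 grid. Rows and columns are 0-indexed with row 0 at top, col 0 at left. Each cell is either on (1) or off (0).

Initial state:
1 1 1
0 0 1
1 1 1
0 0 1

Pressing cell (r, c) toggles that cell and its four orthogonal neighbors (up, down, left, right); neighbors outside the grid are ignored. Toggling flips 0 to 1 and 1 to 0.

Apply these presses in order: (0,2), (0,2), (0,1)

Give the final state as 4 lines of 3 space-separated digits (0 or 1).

After press 1 at (0,2):
1 0 0
0 0 0
1 1 1
0 0 1

After press 2 at (0,2):
1 1 1
0 0 1
1 1 1
0 0 1

After press 3 at (0,1):
0 0 0
0 1 1
1 1 1
0 0 1

Answer: 0 0 0
0 1 1
1 1 1
0 0 1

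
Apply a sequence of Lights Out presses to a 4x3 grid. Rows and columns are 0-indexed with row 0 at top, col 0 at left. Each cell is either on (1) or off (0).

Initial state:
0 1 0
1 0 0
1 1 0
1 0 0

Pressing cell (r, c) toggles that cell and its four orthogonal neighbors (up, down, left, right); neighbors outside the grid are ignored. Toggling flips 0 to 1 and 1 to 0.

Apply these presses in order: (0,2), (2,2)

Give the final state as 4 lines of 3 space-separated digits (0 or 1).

After press 1 at (0,2):
0 0 1
1 0 1
1 1 0
1 0 0

After press 2 at (2,2):
0 0 1
1 0 0
1 0 1
1 0 1

Answer: 0 0 1
1 0 0
1 0 1
1 0 1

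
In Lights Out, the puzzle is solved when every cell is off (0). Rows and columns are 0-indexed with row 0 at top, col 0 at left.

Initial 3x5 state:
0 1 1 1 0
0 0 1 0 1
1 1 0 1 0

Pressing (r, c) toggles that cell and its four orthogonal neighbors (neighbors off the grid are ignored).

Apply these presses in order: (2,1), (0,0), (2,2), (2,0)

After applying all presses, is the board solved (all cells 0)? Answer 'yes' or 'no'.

Answer: no

Derivation:
After press 1 at (2,1):
0 1 1 1 0
0 1 1 0 1
0 0 1 1 0

After press 2 at (0,0):
1 0 1 1 0
1 1 1 0 1
0 0 1 1 0

After press 3 at (2,2):
1 0 1 1 0
1 1 0 0 1
0 1 0 0 0

After press 4 at (2,0):
1 0 1 1 0
0 1 0 0 1
1 0 0 0 0

Lights still on: 6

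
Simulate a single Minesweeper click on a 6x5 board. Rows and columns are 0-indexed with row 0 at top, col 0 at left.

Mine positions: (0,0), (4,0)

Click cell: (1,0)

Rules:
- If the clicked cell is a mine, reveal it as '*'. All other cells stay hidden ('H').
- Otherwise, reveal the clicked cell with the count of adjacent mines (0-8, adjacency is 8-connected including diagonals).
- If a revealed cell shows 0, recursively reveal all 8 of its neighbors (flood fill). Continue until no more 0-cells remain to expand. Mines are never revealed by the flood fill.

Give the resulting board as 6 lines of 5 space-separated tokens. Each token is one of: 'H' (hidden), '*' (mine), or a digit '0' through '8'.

H H H H H
1 H H H H
H H H H H
H H H H H
H H H H H
H H H H H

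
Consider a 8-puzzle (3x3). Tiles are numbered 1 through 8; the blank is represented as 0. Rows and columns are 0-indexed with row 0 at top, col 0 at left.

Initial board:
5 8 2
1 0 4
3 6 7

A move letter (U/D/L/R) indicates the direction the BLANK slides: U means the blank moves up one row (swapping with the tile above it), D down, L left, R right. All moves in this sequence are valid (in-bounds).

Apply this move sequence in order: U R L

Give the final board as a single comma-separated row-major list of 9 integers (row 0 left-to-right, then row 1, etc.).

After move 1 (U):
5 0 2
1 8 4
3 6 7

After move 2 (R):
5 2 0
1 8 4
3 6 7

After move 3 (L):
5 0 2
1 8 4
3 6 7

Answer: 5, 0, 2, 1, 8, 4, 3, 6, 7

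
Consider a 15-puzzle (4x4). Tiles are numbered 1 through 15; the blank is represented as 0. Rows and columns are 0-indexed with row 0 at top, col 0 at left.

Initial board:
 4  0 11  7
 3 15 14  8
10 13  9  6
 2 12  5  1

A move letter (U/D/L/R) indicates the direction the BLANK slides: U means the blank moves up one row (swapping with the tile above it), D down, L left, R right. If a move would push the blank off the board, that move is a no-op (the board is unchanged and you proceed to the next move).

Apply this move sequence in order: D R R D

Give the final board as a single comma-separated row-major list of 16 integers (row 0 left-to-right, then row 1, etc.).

After move 1 (D):
 4 15 11  7
 3  0 14  8
10 13  9  6
 2 12  5  1

After move 2 (R):
 4 15 11  7
 3 14  0  8
10 13  9  6
 2 12  5  1

After move 3 (R):
 4 15 11  7
 3 14  8  0
10 13  9  6
 2 12  5  1

After move 4 (D):
 4 15 11  7
 3 14  8  6
10 13  9  0
 2 12  5  1

Answer: 4, 15, 11, 7, 3, 14, 8, 6, 10, 13, 9, 0, 2, 12, 5, 1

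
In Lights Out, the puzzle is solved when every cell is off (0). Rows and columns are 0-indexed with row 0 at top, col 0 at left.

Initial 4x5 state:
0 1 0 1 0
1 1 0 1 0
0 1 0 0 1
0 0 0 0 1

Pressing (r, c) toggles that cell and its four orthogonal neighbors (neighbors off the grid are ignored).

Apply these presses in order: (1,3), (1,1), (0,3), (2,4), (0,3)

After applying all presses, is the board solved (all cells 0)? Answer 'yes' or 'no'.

After press 1 at (1,3):
0 1 0 0 0
1 1 1 0 1
0 1 0 1 1
0 0 0 0 1

After press 2 at (1,1):
0 0 0 0 0
0 0 0 0 1
0 0 0 1 1
0 0 0 0 1

After press 3 at (0,3):
0 0 1 1 1
0 0 0 1 1
0 0 0 1 1
0 0 0 0 1

After press 4 at (2,4):
0 0 1 1 1
0 0 0 1 0
0 0 0 0 0
0 0 0 0 0

After press 5 at (0,3):
0 0 0 0 0
0 0 0 0 0
0 0 0 0 0
0 0 0 0 0

Lights still on: 0

Answer: yes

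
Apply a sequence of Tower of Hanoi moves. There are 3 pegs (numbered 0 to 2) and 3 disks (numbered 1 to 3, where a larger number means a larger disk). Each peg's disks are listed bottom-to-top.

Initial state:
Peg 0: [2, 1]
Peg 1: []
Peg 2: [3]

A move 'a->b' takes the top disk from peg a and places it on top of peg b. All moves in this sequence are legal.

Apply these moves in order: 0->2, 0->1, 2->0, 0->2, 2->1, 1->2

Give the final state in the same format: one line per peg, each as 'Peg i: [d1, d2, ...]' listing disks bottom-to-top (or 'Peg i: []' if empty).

After move 1 (0->2):
Peg 0: [2]
Peg 1: []
Peg 2: [3, 1]

After move 2 (0->1):
Peg 0: []
Peg 1: [2]
Peg 2: [3, 1]

After move 3 (2->0):
Peg 0: [1]
Peg 1: [2]
Peg 2: [3]

After move 4 (0->2):
Peg 0: []
Peg 1: [2]
Peg 2: [3, 1]

After move 5 (2->1):
Peg 0: []
Peg 1: [2, 1]
Peg 2: [3]

After move 6 (1->2):
Peg 0: []
Peg 1: [2]
Peg 2: [3, 1]

Answer: Peg 0: []
Peg 1: [2]
Peg 2: [3, 1]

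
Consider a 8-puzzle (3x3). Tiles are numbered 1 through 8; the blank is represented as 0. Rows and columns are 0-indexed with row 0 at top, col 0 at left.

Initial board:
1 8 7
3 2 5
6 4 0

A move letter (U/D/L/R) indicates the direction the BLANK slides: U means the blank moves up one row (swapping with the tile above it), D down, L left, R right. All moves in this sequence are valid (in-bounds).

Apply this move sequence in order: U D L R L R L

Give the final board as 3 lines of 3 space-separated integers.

After move 1 (U):
1 8 7
3 2 0
6 4 5

After move 2 (D):
1 8 7
3 2 5
6 4 0

After move 3 (L):
1 8 7
3 2 5
6 0 4

After move 4 (R):
1 8 7
3 2 5
6 4 0

After move 5 (L):
1 8 7
3 2 5
6 0 4

After move 6 (R):
1 8 7
3 2 5
6 4 0

After move 7 (L):
1 8 7
3 2 5
6 0 4

Answer: 1 8 7
3 2 5
6 0 4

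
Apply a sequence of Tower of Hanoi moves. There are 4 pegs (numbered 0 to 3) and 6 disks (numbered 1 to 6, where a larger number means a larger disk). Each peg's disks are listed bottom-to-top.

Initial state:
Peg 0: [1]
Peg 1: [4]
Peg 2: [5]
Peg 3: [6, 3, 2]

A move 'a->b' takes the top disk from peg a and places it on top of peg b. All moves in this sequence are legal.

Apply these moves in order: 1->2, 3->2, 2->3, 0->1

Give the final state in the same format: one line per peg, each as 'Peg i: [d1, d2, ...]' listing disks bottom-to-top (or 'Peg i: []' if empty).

After move 1 (1->2):
Peg 0: [1]
Peg 1: []
Peg 2: [5, 4]
Peg 3: [6, 3, 2]

After move 2 (3->2):
Peg 0: [1]
Peg 1: []
Peg 2: [5, 4, 2]
Peg 3: [6, 3]

After move 3 (2->3):
Peg 0: [1]
Peg 1: []
Peg 2: [5, 4]
Peg 3: [6, 3, 2]

After move 4 (0->1):
Peg 0: []
Peg 1: [1]
Peg 2: [5, 4]
Peg 3: [6, 3, 2]

Answer: Peg 0: []
Peg 1: [1]
Peg 2: [5, 4]
Peg 3: [6, 3, 2]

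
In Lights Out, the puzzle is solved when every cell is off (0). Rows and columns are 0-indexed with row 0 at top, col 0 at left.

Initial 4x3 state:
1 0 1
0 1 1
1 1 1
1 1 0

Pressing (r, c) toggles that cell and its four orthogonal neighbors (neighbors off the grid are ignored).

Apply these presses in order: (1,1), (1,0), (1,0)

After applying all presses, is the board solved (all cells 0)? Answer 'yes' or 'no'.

After press 1 at (1,1):
1 1 1
1 0 0
1 0 1
1 1 0

After press 2 at (1,0):
0 1 1
0 1 0
0 0 1
1 1 0

After press 3 at (1,0):
1 1 1
1 0 0
1 0 1
1 1 0

Lights still on: 8

Answer: no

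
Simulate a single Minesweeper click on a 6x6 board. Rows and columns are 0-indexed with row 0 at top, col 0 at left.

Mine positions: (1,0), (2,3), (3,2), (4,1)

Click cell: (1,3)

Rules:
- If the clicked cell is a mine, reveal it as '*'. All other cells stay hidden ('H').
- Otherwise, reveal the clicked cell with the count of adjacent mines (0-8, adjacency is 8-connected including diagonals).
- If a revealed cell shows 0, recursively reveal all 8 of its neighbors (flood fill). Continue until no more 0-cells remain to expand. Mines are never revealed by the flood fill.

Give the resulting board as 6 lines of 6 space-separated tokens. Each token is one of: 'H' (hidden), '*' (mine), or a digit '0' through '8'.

H H H H H H
H H H 1 H H
H H H H H H
H H H H H H
H H H H H H
H H H H H H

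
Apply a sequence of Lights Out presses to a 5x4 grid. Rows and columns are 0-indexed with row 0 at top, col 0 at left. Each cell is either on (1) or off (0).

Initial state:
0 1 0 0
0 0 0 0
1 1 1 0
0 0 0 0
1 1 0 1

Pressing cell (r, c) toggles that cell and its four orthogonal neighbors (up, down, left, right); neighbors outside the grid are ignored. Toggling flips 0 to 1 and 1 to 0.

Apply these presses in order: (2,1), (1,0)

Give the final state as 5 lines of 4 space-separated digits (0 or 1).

Answer: 1 1 0 0
1 0 0 0
1 0 0 0
0 1 0 0
1 1 0 1

Derivation:
After press 1 at (2,1):
0 1 0 0
0 1 0 0
0 0 0 0
0 1 0 0
1 1 0 1

After press 2 at (1,0):
1 1 0 0
1 0 0 0
1 0 0 0
0 1 0 0
1 1 0 1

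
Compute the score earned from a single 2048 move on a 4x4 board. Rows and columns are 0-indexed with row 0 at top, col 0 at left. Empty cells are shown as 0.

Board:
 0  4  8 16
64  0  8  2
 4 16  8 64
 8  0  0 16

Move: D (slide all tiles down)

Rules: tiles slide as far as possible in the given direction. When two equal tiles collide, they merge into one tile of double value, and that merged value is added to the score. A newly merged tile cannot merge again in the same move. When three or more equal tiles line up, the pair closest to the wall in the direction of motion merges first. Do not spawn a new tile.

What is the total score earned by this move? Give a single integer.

Slide down:
col 0: [0, 64, 4, 8] -> [0, 64, 4, 8]  score +0 (running 0)
col 1: [4, 0, 16, 0] -> [0, 0, 4, 16]  score +0 (running 0)
col 2: [8, 8, 8, 0] -> [0, 0, 8, 16]  score +16 (running 16)
col 3: [16, 2, 64, 16] -> [16, 2, 64, 16]  score +0 (running 16)
Board after move:
 0  0  0 16
64  0  0  2
 4  4  8 64
 8 16 16 16

Answer: 16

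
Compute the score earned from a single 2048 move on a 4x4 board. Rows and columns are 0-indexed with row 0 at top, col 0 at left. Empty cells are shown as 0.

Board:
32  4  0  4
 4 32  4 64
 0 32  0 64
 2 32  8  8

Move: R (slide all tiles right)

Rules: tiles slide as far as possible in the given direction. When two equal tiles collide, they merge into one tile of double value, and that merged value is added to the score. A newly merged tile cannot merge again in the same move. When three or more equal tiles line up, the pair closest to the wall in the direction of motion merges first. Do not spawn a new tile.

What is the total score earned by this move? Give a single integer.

Slide right:
row 0: [32, 4, 0, 4] -> [0, 0, 32, 8]  score +8 (running 8)
row 1: [4, 32, 4, 64] -> [4, 32, 4, 64]  score +0 (running 8)
row 2: [0, 32, 0, 64] -> [0, 0, 32, 64]  score +0 (running 8)
row 3: [2, 32, 8, 8] -> [0, 2, 32, 16]  score +16 (running 24)
Board after move:
 0  0 32  8
 4 32  4 64
 0  0 32 64
 0  2 32 16

Answer: 24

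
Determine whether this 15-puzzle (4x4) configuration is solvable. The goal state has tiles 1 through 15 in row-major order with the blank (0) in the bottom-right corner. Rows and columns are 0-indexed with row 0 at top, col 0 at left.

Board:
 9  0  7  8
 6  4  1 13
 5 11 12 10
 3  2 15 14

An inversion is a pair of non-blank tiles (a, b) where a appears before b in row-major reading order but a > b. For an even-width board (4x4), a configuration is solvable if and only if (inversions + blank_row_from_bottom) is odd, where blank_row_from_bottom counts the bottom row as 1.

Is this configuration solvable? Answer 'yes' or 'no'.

Answer: no

Derivation:
Inversions: 46
Blank is in row 0 (0-indexed from top), which is row 4 counting from the bottom (bottom = 1).
46 + 4 = 50, which is even, so the puzzle is not solvable.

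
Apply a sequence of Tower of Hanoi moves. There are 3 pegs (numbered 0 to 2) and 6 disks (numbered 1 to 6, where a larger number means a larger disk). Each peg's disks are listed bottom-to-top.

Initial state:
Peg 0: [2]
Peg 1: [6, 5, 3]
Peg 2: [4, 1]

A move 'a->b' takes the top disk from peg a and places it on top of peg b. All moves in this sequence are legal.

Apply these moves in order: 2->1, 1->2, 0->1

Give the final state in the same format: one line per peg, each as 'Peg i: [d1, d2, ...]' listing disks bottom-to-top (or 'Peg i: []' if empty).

Answer: Peg 0: []
Peg 1: [6, 5, 3, 2]
Peg 2: [4, 1]

Derivation:
After move 1 (2->1):
Peg 0: [2]
Peg 1: [6, 5, 3, 1]
Peg 2: [4]

After move 2 (1->2):
Peg 0: [2]
Peg 1: [6, 5, 3]
Peg 2: [4, 1]

After move 3 (0->1):
Peg 0: []
Peg 1: [6, 5, 3, 2]
Peg 2: [4, 1]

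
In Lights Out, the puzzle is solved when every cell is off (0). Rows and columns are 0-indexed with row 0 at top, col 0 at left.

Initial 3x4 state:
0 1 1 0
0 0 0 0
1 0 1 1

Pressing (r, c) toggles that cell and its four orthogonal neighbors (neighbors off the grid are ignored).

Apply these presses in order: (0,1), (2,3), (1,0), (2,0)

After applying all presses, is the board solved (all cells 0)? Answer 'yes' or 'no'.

Answer: no

Derivation:
After press 1 at (0,1):
1 0 0 0
0 1 0 0
1 0 1 1

After press 2 at (2,3):
1 0 0 0
0 1 0 1
1 0 0 0

After press 3 at (1,0):
0 0 0 0
1 0 0 1
0 0 0 0

After press 4 at (2,0):
0 0 0 0
0 0 0 1
1 1 0 0

Lights still on: 3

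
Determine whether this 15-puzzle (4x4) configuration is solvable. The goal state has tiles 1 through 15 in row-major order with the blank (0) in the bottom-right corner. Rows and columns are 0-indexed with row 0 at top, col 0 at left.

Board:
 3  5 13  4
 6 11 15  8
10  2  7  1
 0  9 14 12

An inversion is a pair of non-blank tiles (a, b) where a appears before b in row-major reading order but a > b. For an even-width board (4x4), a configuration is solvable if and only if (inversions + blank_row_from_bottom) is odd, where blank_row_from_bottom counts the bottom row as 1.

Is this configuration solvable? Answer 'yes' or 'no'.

Inversions: 43
Blank is in row 3 (0-indexed from top), which is row 1 counting from the bottom (bottom = 1).
43 + 1 = 44, which is even, so the puzzle is not solvable.

Answer: no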